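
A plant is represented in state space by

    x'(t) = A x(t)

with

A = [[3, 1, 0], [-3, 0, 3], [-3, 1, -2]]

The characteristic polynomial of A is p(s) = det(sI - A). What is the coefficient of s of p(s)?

Expand det(sI - A) for the 3×3 matrix.
p(s) = s^3 - s^2 - 6s + 24.
(Check: constant term = det(-A) = (-1)^3 det A = 24; coefficient of s^2 = -tr A = -1.)
The coefficient of s is -6.

-6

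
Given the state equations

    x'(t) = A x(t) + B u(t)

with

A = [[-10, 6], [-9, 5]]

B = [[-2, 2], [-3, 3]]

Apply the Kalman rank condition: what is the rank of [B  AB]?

1

AB = [[2, -2], [3, -3]]
Controllability matrix C = [B  AB] = [[-2, 2, 2, -2], [-3, 3, 3, -3]]
Every column of C is a scalar multiple of column 1 = [-2, -3] (multipliers 1, -1, -1, 1), so the columns span a one-dimensional space.
C ≠ 0, hence rank(C) = 1.
rank(C) = 1 < n = 2, so the pair (A, B) is not completely controllable.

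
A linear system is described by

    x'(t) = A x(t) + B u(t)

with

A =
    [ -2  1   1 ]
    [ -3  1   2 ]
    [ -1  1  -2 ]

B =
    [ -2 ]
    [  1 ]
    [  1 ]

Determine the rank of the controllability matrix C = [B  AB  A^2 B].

3

AB = [[6], [9], [1]]
A^2B = [[-2], [-7], [1]]
Controllability matrix C = [B  AB  A^2B] = [[-2, 6, -2], [1, 9, -7], [1, 1, 1]]
det(C) = (-2)·(9·1 - (-7)·1) - 6·(1·1 - (-7)·1) + (-2)·(1·1 - 9·1) = (-2)·16 - 6·8 + (-2)·(-8) = -64 ≠ 0, so rank(C) = 3.
rank(C) = 3 = n, so the pair (A, B) is completely controllable.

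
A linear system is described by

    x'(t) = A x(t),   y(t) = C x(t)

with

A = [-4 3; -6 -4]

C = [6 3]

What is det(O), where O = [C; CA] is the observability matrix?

162

CA = [[-42, 6]]
Observability matrix O = [C; CA] = [[6, 3], [-42, 6]]
det(O) = 6·6 - 3·(-42) = 36 - (-126) = 162
Since det(O) ≠ 0, rank(O) = 2 and the system is completely observable.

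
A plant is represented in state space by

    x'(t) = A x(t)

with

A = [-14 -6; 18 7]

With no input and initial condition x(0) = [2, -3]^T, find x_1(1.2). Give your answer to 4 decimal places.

0.0050

det(sI - A) = s^2 - (tr A)s + det A, with tr A = (-14) + 7 = -7 and det A = (-14)·7 - (-6)·18 = -98 - (-108) = 10.
So p(s) = det(sI - A) = s^2 + 7s + 10.
Factor s^2 + 7s + 10: two numbers with sum -7 and product 10 are -2 and -5, so s^2 + 7s + 10 = (s + 2)(s + 5).
Hence p(s) = (s + 2) (s + 5), with roots -5, -2.
The eigenvalues -5, -2 are distinct and real, so A is diagonalisable and x(t) = e^{At} x(0) = V diag(e^{λ_i t}) V^{-1} x(0), where the columns of V are the eigenvectors.
λ = -5: A - (-5)I = [[-9, -6], [18, 12]]. Row 1 gives (-9)·v1 + (-6)·v2 = 0, so take v_1 = [2, -3]^T.
λ = -2: A - (-2)I = [[-12, -6], [18, 9]]. Row 1 gives (-12)·v1 + (-6)·v2 = 0, so take v_2 = [1, -2]^T.
V = [v_1 v_2] = [[2, 1], [-3, -2]] has det V = -1, so V^{-1} = adj(V)/det V = [[2, 1], [-3, -2]].
Modal coordinates z(0) = V^{-1} x(0): 2·2 + 1·(-3) = 1; (-3)·2 + (-2)·(-3) = 0; so z(0) = [1, 0]^T.
x_1(t) = Σ_i (v_i)_1 · z_i(0) · e^{λ_i t} (row 1 of V times the modal terms).
x_1(1.2) = 2·1·e^{-5·1.2} + 1·0·e^{-2·1.2} = 2·0.002479 + 0·0.090718 = 0.0050.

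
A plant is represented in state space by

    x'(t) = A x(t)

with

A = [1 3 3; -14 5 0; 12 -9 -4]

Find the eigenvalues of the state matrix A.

-2, -1, 5

det(sI - A) = s^3 - (tr A)s^2 + (M11 + M22 + M33)s - det A, where Mii is the 2×2 principal minor of A obtained by deleting row i and column i.
tr A = 1 + 5 + (-4) = 2; M11 = 5·(-4) - 0·(-9) = -20 - 0 = -20; M22 = 1·(-4) - 3·12 = -4 - 36 = -40; M33 = 1·5 - 3·(-14) = 5 - (-42) = 47; sum of minors = -13.
det A = 1·(5·(-4) - 0·(-9)) - 3·((-14)·(-4) - 0·12) + 3·((-14)·(-9) - 5·12) = 1·(-20) - 3·56 + 3·66 = 10.
So p(s) = det(sI - A) = s^3 - 2s^2 - 13s - 10.
Rational-root test: any integer root divides -10. Testing small divisors, s = -1 works: p(-1) = -1 + (-2) + 13 + (-10) = 0, so (s + 1) is a factor.
Dividing, p(s) = (s + 1)(s^2 - 3s - 10).
Factor s^2 - 3s - 10: two numbers with sum 3 and product -10 are 5 and -2, so s^2 - 3s - 10 = (s - 5)(s + 2).
Hence p(s) = (s - 5) (s + 1) (s + 2), with roots -2, -1, 5.
At least one eigenvalue has non-negative real part, so the system is not asymptotically stable.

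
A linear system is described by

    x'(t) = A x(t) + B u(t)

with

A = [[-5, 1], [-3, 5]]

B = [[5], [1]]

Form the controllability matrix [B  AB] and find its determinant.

AB = [[-24], [-10]]
Controllability matrix C = [B  AB] = [[5, -24], [1, -10]]
det(C) = 5·(-10) - (-24)·1 = -50 - (-24) = -26
Since det(C) ≠ 0, rank(C) = 2 and the system is completely controllable.

-26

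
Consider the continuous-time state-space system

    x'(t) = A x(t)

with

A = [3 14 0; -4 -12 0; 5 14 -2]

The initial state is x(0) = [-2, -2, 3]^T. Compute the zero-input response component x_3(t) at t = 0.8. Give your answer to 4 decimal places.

-0.0148

det(sI - A) = s^3 - (tr A)s^2 + (M11 + M22 + M33)s - det A, where Mii is the 2×2 principal minor of A obtained by deleting row i and column i.
tr A = 3 + (-12) + (-2) = -11; M11 = (-12)·(-2) - 0·14 = 24 - 0 = 24; M22 = 3·(-2) - 0·5 = -6 - 0 = -6; M33 = 3·(-12) - 14·(-4) = -36 - (-56) = 20; sum of minors = 38.
det A = 3·((-12)·(-2) - 0·14) - 14·((-4)·(-2) - 0·5) + 0·((-4)·14 - (-12)·5) = 3·24 - 14·8 + 0·4 = -40.
So p(s) = det(sI - A) = s^3 + 11s^2 + 38s + 40.
Rational-root test: any integer root divides 40. Testing small divisors, s = -2 works: p(-2) = -8 + 44 + (-76) + 40 = 0, so (s + 2) is a factor.
Dividing, p(s) = (s + 2)(s^2 + 9s + 20).
Factor s^2 + 9s + 20: two numbers with sum -9 and product 20 are -4 and -5, so s^2 + 9s + 20 = (s + 4)(s + 5).
Hence p(s) = (s + 2) (s + 4) (s + 5), with roots -5, -4, -2.
The eigenvalues -5, -4, -2 are distinct and real, so A is diagonalisable and x(t) = e^{At} x(0) = V diag(e^{λ_i t}) V^{-1} x(0), where the columns of V are the eigenvectors.
λ = -5: A - (-5)I = [[8, 14, 0], [-4, -7, 0], [5, 14, 3]]. v must be orthogonal to every row; (row 1) × (row 3) = [42, -24, 42], so take v_1 = [7, -4, 7]^T.
λ = -4: A - (-4)I = [[7, 14, 0], [-4, -8, 0], [5, 14, 2]]. v must be orthogonal to every row; (row 1) × (row 3) = [28, -14, 28], so take v_2 = [2, -1, 2]^T.
λ = -2: A - (-2)I = [[5, 14, 0], [-4, -10, 0], [5, 14, 0]]. v must be orthogonal to every row; (row 1) × (row 2) = [0, 0, 6], so take v_3 = [0, 0, 1]^T.
V = [v_1 v_2 v_3] = [[7, 2, 0], [-4, -1, 0], [7, 2, 1]] has det V = 1, so V^{-1} = adj(V)/det V = [[-1, -2, 0], [4, 7, 0], [-1, 0, 1]].
Modal coordinates z(0) = V^{-1} x(0): (-1)·(-2) + (-2)·(-2) + 0·3 = 6; 4·(-2) + 7·(-2) + 0·3 = -22; (-1)·(-2) + 0·(-2) + 1·3 = 5; so z(0) = [6, -22, 5]^T.
x_3(t) = Σ_i (v_i)_3 · z_i(0) · e^{λ_i t} (row 3 of V times the modal terms).
x_3(0.8) = 7·6·e^{-5·0.8} + 2·(-22)·e^{-4·0.8} + 1·5·e^{-2·0.8} = 42·0.018316 + (-44)·0.040762 + 5·0.201897 = -0.0148.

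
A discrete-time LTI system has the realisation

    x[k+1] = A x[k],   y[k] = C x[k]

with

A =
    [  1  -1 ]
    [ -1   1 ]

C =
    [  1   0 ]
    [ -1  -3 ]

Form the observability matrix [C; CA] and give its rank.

2

CA = [[1, -1], [2, -2]]
Observability matrix O = [C; CA] = [[1, 0], [-1, -3], [1, -1], [2, -2]]
Take the 2×2 submatrix of O formed by rows 1, 2: [[1, 0], [-1, -3]]. Its determinant is 1·(-3) - 0·(-1) = -3 - 0 = -3 ≠ 0.
So rank(O) ≥ 2; since O has 2 columns, rank(O) = 2.
rank(O) = 2 = n, so the pair (A, C) is completely observable.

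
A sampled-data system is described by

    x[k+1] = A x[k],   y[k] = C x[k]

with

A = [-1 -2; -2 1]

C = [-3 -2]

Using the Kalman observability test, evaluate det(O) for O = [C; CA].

CA = [[7, 4]]
Observability matrix O = [C; CA] = [[-3, -2], [7, 4]]
det(O) = (-3)·4 - (-2)·7 = -12 - (-14) = 2
Since det(O) ≠ 0, rank(O) = 2 and the system is completely observable.

2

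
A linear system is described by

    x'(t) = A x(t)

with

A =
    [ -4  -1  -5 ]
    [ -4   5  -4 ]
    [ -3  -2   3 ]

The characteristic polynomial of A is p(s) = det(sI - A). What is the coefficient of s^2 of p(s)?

-4

Expand det(sI - A) for the 3×3 matrix.
p(s) = s^3 - 4s^2 - 44s + 167.
(Check: constant term = det(-A) = (-1)^3 det A = 167; coefficient of s^2 = -tr A = -4.)
The coefficient of s^2 is -4.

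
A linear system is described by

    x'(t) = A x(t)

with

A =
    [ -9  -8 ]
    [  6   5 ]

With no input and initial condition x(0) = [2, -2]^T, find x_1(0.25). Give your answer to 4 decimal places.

det(sI - A) = s^2 - (tr A)s + det A, with tr A = (-9) + 5 = -4 and det A = (-9)·5 - (-8)·6 = -45 - (-48) = 3.
So p(s) = det(sI - A) = s^2 + 4s + 3.
Factor s^2 + 4s + 3: two numbers with sum -4 and product 3 are -1 and -3, so s^2 + 4s + 3 = (s + 1)(s + 3).
Hence p(s) = (s + 1) (s + 3), with roots -3, -1.
The eigenvalues -3, -1 are distinct and real, so A is diagonalisable and x(t) = e^{At} x(0) = V diag(e^{λ_i t}) V^{-1} x(0), where the columns of V are the eigenvectors.
λ = -3: A - (-3)I = [[-6, -8], [6, 8]]. Row 1 gives (-6)·v1 + (-8)·v2 = 0, so take v_1 = [4, -3]^T.
λ = -1: A - (-1)I = [[-8, -8], [6, 6]]. Row 1 gives (-8)·v1 + (-8)·v2 = 0, so take v_2 = [1, -1]^T.
V = [v_1 v_2] = [[4, 1], [-3, -1]] has det V = -1, so V^{-1} = adj(V)/det V = [[1, 1], [-3, -4]].
Modal coordinates z(0) = V^{-1} x(0): 1·2 + 1·(-2) = 0; (-3)·2 + (-4)·(-2) = 2; so z(0) = [0, 2]^T.
x_1(t) = Σ_i (v_i)_1 · z_i(0) · e^{λ_i t} (row 1 of V times the modal terms).
x_1(0.25) = 4·0·e^{-3·0.25} + 1·2·e^{-1·0.25} = 0·0.472367 + 2·0.778801 = 1.5576.

1.5576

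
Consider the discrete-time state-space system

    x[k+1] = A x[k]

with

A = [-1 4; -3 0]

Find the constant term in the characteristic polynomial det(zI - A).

For a 2×2 matrix, det(zI - A) = z^2 - (tr A)z + det A.
tr A = -1, det A = 12.
So p(z) = z^2 + z + 12.
The constant term is 12.

12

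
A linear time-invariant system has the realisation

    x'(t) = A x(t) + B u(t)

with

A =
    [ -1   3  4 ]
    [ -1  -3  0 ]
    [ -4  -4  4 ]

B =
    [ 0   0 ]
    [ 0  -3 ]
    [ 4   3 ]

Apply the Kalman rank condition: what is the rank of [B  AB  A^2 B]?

AB = [[16, 3], [0, 9], [16, 24]]
A^2B = [[48, 120], [-16, -30], [0, 48]]
Controllability matrix C = [B  AB  A^2B] = [[0, 0, 16, 3, 48, 120], [0, -3, 0, 9, -16, -30], [4, 3, 16, 24, 0, 48]]
Take the 3×3 submatrix of C formed by columns 1, 2, 3: [[0, 0, 16], [0, -3, 0], [4, 3, 16]]. Its determinant is 0·((-3)·16 - 0·3) - 0·(0·16 - 0·4) + 16·(0·3 - (-3)·4) = 0·(-48) - 0·0 + 16·12 = 192 ≠ 0.
So rank(C) ≥ 3; since C has 3 rows, rank(C) = 3.
rank(C) = 3 = n, so the pair (A, B) is completely controllable.

3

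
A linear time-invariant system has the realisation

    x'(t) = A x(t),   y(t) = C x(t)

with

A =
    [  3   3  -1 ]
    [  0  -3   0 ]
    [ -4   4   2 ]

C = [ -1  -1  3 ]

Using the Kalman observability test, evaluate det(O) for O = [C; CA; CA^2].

4370

CA = [[-15, 12, 7]]
CA^2 = [[-73, -53, 29]]
Observability matrix O = [C; CA; CA^2] = [[-1, -1, 3], [-15, 12, 7], [-73, -53, 29]]
Expanding along the first row, det(O) = (-1)·(12·29 - 7·(-53)) - (-1)·((-15)·29 - 7·(-73)) + 3·((-15)·(-53) - 12·(-73)) = (-1)·719 - (-1)·76 + 3·1671 = 4370
Since det(O) ≠ 0, rank(O) = 3 and the system is completely observable.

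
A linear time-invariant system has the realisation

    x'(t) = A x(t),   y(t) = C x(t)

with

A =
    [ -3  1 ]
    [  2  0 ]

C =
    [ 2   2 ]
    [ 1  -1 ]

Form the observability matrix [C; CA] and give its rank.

CA = [[-2, 2], [-5, 1]]
Observability matrix O = [C; CA] = [[2, 2], [1, -1], [-2, 2], [-5, 1]]
Take the 2×2 submatrix of O formed by rows 1, 2: [[2, 2], [1, -1]]. Its determinant is 2·(-1) - 2·1 = -2 - 2 = -4 ≠ 0.
So rank(O) ≥ 2; since O has 2 columns, rank(O) = 2.
rank(O) = 2 = n, so the pair (A, C) is completely observable.

2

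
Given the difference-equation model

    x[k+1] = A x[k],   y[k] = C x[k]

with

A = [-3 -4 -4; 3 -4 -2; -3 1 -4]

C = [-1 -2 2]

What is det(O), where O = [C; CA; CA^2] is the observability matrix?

CA = [[-9, 14, 0]]
CA^2 = [[69, -20, 8]]
Observability matrix O = [C; CA; CA^2] = [[-1, -2, 2], [-9, 14, 0], [69, -20, 8]]
Expanding along the first row, det(O) = (-1)·(14·8 - 0·(-20)) - (-2)·((-9)·8 - 0·69) + 2·((-9)·(-20) - 14·69) = (-1)·112 - (-2)·(-72) + 2·(-786) = -1828
Since det(O) ≠ 0, rank(O) = 3 and the system is completely observable.

-1828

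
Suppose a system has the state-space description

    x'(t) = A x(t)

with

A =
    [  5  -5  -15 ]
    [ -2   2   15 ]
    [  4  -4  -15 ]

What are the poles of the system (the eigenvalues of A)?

-5, -3, 0

det(sI - A) = s^3 - (tr A)s^2 + (M11 + M22 + M33)s - det A, where Mii is the 2×2 principal minor of A obtained by deleting row i and column i.
tr A = 5 + 2 + (-15) = -8; M11 = 2·(-15) - 15·(-4) = -30 - (-60) = 30; M22 = 5·(-15) - (-15)·4 = -75 - (-60) = -15; M33 = 5·2 - (-5)·(-2) = 10 - 10 = 0; sum of minors = 15.
det A = 5·(2·(-15) - 15·(-4)) - (-5)·((-2)·(-15) - 15·4) + (-15)·((-2)·(-4) - 2·4) = 5·30 - (-5)·(-30) + (-15)·0 = 0.
So p(s) = det(sI - A) = s^3 + 8s^2 + 15s.
The constant term is 0, so p(s) = s(s^2 + 8s + 15).
Factor s^2 + 8s + 15: two numbers with sum -8 and product 15 are -3 and -5, so s^2 + 8s + 15 = (s + 3)(s + 5).
Hence p(s) = s (s + 3) (s + 5), with roots -5, -3, 0.
At least one eigenvalue has non-negative real part, so the system is not asymptotically stable.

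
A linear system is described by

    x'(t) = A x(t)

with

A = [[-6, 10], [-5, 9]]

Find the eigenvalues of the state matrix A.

det(sI - A) = s^2 - (tr A)s + det A, with tr A = (-6) + 9 = 3 and det A = (-6)·9 - 10·(-5) = -54 - (-50) = -4.
So p(s) = det(sI - A) = s^2 - 3s - 4.
Factor s^2 - 3s - 4: two numbers with sum 3 and product -4 are 4 and -1, so s^2 - 3s - 4 = (s - 4)(s + 1).
Hence p(s) = (s - 4) (s + 1), with roots -1, 4.
At least one eigenvalue has non-negative real part, so the system is not asymptotically stable.

-1, 4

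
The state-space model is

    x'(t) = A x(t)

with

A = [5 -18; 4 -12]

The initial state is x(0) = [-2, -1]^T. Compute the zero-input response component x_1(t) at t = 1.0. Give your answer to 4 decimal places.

-0.0366

det(sI - A) = s^2 - (tr A)s + det A, with tr A = 5 + (-12) = -7 and det A = 5·(-12) - (-18)·4 = -60 - (-72) = 12.
So p(s) = det(sI - A) = s^2 + 7s + 12.
Factor s^2 + 7s + 12: two numbers with sum -7 and product 12 are -3 and -4, so s^2 + 7s + 12 = (s + 3)(s + 4).
Hence p(s) = (s + 3) (s + 4), with roots -4, -3.
The eigenvalues -4, -3 are distinct and real, so A is diagonalisable and x(t) = e^{At} x(0) = V diag(e^{λ_i t}) V^{-1} x(0), where the columns of V are the eigenvectors.
λ = -4: A - (-4)I = [[9, -18], [4, -8]]. Row 1 gives 9·v1 + (-18)·v2 = 0, so take v_1 = [-2, -1]^T.
λ = -3: A - (-3)I = [[8, -18], [4, -9]]. Row 1 gives 8·v1 + (-18)·v2 = 0, so take v_2 = [9, 4]^T.
V = [v_1 v_2] = [[-2, 9], [-1, 4]] has det V = 1, so V^{-1} = adj(V)/det V = [[4, -9], [1, -2]].
Modal coordinates z(0) = V^{-1} x(0): 4·(-2) + (-9)·(-1) = 1; 1·(-2) + (-2)·(-1) = 0; so z(0) = [1, 0]^T.
x_1(t) = Σ_i (v_i)_1 · z_i(0) · e^{λ_i t} (row 1 of V times the modal terms).
x_1(1.0) = (-2)·1·e^{-4·1.0} + 9·0·e^{-3·1.0} = (-2)·0.018316 + 0·0.049787 = -0.0366.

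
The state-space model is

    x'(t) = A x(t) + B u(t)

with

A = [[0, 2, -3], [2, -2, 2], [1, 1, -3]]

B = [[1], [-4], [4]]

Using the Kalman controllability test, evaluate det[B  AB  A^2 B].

3252

AB = [[-20], [18], [-15]]
A^2B = [[81], [-106], [43]]
Controllability matrix C = [B  AB  A^2B] = [[1, -20, 81], [-4, 18, -106], [4, -15, 43]]
Expanding along the first row, det(C) = 1·(18·43 - (-106)·(-15)) - (-20)·((-4)·43 - (-106)·4) + 81·((-4)·(-15) - 18·4) = 1·(-816) - (-20)·252 + 81·(-12) = 3252
Since det(C) ≠ 0, rank(C) = 3 and the system is completely controllable.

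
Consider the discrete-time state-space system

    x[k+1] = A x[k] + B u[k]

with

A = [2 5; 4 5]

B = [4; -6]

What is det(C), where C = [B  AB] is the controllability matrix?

-188

AB = [[-22], [-14]]
Controllability matrix C = [B  AB] = [[4, -22], [-6, -14]]
det(C) = 4·(-14) - (-22)·(-6) = -56 - 132 = -188
Since det(C) ≠ 0, rank(C) = 2 and the system is completely controllable.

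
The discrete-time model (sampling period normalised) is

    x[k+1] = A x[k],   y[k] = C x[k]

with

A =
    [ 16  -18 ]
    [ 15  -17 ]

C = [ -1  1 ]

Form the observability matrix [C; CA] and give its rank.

CA = [[-1, 1]]
Observability matrix O = [C; CA] = [[-1, 1], [-1, 1]]
Every row of O is a scalar multiple of row 1 = [-1, 1] (multipliers 1, 1), so the rows span a one-dimensional space.
O ≠ 0, hence rank(O) = 1.
rank(O) = 1 < n = 2, so the pair (A, C) is not completely observable.

1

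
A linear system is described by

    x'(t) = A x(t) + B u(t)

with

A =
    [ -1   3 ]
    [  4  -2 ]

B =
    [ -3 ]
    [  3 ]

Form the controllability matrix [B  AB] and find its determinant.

AB = [[12], [-18]]
Controllability matrix C = [B  AB] = [[-3, 12], [3, -18]]
det(C) = (-3)·(-18) - 12·3 = 54 - 36 = 18
Since det(C) ≠ 0, rank(C) = 2 and the system is completely controllable.

18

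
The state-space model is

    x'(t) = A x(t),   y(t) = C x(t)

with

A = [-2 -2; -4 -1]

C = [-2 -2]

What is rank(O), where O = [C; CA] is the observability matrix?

CA = [[12, 6]]
Observability matrix O = [C; CA] = [[-2, -2], [12, 6]]
det(O) = (-2)·6 - (-2)·12 = -12 - (-24) = 12 ≠ 0, so rank(O) = 2.
rank(O) = 2 = n, so the pair (A, C) is completely observable.

2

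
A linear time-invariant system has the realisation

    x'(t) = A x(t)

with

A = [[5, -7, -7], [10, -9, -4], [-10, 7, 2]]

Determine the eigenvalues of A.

det(sI - A) = s^3 - (tr A)s^2 + (M11 + M22 + M33)s - det A, where Mii is the 2×2 principal minor of A obtained by deleting row i and column i.
tr A = 5 + (-9) + 2 = -2; M11 = (-9)·2 - (-4)·7 = -18 - (-28) = 10; M22 = 5·2 - (-7)·(-10) = 10 - 70 = -60; M33 = 5·(-9) - (-7)·10 = -45 - (-70) = 25; sum of minors = -25.
det A = 5·((-9)·2 - (-4)·7) - (-7)·(10·2 - (-4)·(-10)) + (-7)·(10·7 - (-9)·(-10)) = 5·10 - (-7)·(-20) + (-7)·(-20) = 50.
So p(s) = det(sI - A) = s^3 + 2s^2 - 25s - 50.
Rational-root test: any integer root divides -50. Testing small divisors, s = -2 works: p(-2) = -8 + 8 + 50 + (-50) = 0, so (s + 2) is a factor.
Dividing, p(s) = (s + 2)(s^2 - 25).
Factor s^2 - 25: two numbers with sum 0 and product -25 are 5 and -5, so s^2 - 25 = (s - 5)(s + 5).
Hence p(s) = (s - 5) (s + 2) (s + 5), with roots -5, -2, 5.
At least one eigenvalue has non-negative real part, so the system is not asymptotically stable.

-5, -2, 5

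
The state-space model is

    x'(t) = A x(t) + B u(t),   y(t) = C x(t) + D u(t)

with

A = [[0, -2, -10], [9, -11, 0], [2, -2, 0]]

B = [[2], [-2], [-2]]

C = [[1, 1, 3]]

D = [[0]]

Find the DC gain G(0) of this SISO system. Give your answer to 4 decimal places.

6.5000

G(0) = C(-A)^{-1}B + D = -C A^{-1} B + D.
det A = -40, so A^{-1} = (1/-40)·adj(A) = [[0, -1/2, 11/4], [0, -1/2, 9/4], [-1/10, 1/10, -9/20]]
A^{-1} B = [-9/2, -7/2, 1/2]^T
C A^{-1} B = -13/2
G(0) = D - C A^{-1} B = 0 - (-13/2) = 13/2 ≈ 6.5000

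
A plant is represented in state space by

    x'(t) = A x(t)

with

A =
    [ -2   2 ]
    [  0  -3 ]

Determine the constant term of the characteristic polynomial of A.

For a 2×2 matrix, det(sI - A) = s^2 - (tr A)s + det A.
tr A = -5, det A = 6.
So p(s) = s^2 + 5s + 6.
The constant term is 6.

6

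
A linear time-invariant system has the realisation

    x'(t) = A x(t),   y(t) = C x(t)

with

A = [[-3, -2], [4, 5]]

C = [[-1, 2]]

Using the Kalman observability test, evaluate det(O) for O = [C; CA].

-34

CA = [[11, 12]]
Observability matrix O = [C; CA] = [[-1, 2], [11, 12]]
det(O) = (-1)·12 - 2·11 = -12 - 22 = -34
Since det(O) ≠ 0, rank(O) = 2 and the system is completely observable.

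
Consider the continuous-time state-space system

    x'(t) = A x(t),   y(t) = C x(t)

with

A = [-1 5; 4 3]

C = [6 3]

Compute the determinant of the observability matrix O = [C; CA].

CA = [[6, 39]]
Observability matrix O = [C; CA] = [[6, 3], [6, 39]]
det(O) = 6·39 - 3·6 = 234 - 18 = 216
Since det(O) ≠ 0, rank(O) = 2 and the system is completely observable.

216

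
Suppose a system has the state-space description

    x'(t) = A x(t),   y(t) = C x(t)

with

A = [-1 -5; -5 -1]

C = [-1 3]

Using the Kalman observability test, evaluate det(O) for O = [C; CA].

CA = [[-14, 2]]
Observability matrix O = [C; CA] = [[-1, 3], [-14, 2]]
det(O) = (-1)·2 - 3·(-14) = -2 - (-42) = 40
Since det(O) ≠ 0, rank(O) = 2 and the system is completely observable.

40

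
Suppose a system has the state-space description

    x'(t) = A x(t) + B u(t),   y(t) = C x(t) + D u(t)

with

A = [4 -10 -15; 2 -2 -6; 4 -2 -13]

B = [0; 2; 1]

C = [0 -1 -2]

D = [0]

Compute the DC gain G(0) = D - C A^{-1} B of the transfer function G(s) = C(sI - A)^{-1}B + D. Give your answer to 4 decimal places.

3.9167

G(0) = C(-A)^{-1}B + D = -C A^{-1} B + D.
det A = -24, so A^{-1} = (1/-24)·adj(A) = [[-7/12, 25/6, -5/4], [-1/12, -1/3, 1/4], [-1/6, 4/3, -1/2]]
A^{-1} B = [85/12, -5/12, 13/6]^T
C A^{-1} B = -47/12
G(0) = D - C A^{-1} B = 0 - (-47/12) = 47/12 ≈ 3.9167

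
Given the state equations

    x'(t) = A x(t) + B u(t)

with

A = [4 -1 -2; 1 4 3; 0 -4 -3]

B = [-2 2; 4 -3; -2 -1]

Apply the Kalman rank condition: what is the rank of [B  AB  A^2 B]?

3

AB = [[-8, 13], [8, -13], [-10, 15]]
A^2B = [[-20, 35], [-6, 6], [-2, 7]]
Controllability matrix C = [B  AB  A^2B] = [[-2, 2, -8, 13, -20, 35], [4, -3, 8, -13, -6, 6], [-2, -1, -10, 15, -2, 7]]
Take the 3×3 submatrix of C formed by columns 1, 2, 3: [[-2, 2, -8], [4, -3, 8], [-2, -1, -10]]. Its determinant is (-2)·((-3)·(-10) - 8·(-1)) - 2·(4·(-10) - 8·(-2)) + (-8)·(4·(-1) - (-3)·(-2)) = (-2)·38 - 2·(-24) + (-8)·(-10) = 52 ≠ 0.
So rank(C) ≥ 3; since C has 3 rows, rank(C) = 3.
rank(C) = 3 = n, so the pair (A, B) is completely controllable.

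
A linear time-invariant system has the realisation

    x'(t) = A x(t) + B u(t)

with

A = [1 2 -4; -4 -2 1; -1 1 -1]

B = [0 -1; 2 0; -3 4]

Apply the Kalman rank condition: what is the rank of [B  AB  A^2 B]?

AB = [[16, -17], [-7, 8], [5, -3]]
A^2B = [[-18, 11], [-45, 49], [-28, 28]]
Controllability matrix C = [B  AB  A^2B] = [[0, -1, 16, -17, -18, 11], [2, 0, -7, 8, -45, 49], [-3, 4, 5, -3, -28, 28]]
Take the 3×3 submatrix of C formed by columns 1, 2, 3: [[0, -1, 16], [2, 0, -7], [-3, 4, 5]]. Its determinant is 0·(0·5 - (-7)·4) - (-1)·(2·5 - (-7)·(-3)) + 16·(2·4 - 0·(-3)) = 0·28 - (-1)·(-11) + 16·8 = 117 ≠ 0.
So rank(C) ≥ 3; since C has 3 rows, rank(C) = 3.
rank(C) = 3 = n, so the pair (A, B) is completely controllable.

3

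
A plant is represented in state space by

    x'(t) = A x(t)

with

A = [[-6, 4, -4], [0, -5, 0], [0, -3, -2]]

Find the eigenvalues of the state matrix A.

det(sI - A) = s^3 - (tr A)s^2 + (M11 + M22 + M33)s - det A, where Mii is the 2×2 principal minor of A obtained by deleting row i and column i.
tr A = (-6) + (-5) + (-2) = -13; M11 = (-5)·(-2) - 0·(-3) = 10 - 0 = 10; M22 = (-6)·(-2) - (-4)·0 = 12 - 0 = 12; M33 = (-6)·(-5) - 4·0 = 30 - 0 = 30; sum of minors = 52.
det A = (-6)·((-5)·(-2) - 0·(-3)) - 4·(0·(-2) - 0·0) + (-4)·(0·(-3) - (-5)·0) = (-6)·10 - 4·0 + (-4)·0 = -60.
So p(s) = det(sI - A) = s^3 + 13s^2 + 52s + 60.
Rational-root test: any integer root divides 60. Testing small divisors, s = -2 works: p(-2) = -8 + 52 + (-104) + 60 = 0, so (s + 2) is a factor.
Dividing, p(s) = (s + 2)(s^2 + 11s + 30).
Factor s^2 + 11s + 30: two numbers with sum -11 and product 30 are -5 and -6, so s^2 + 11s + 30 = (s + 5)(s + 6).
Hence p(s) = (s + 2) (s + 5) (s + 6), with roots -6, -5, -2.
All eigenvalues have negative real part, so the system is asymptotically stable.

-6, -5, -2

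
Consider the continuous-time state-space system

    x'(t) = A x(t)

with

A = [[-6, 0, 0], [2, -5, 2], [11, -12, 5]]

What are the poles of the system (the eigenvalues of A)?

-6, -1, 1

det(sI - A) = s^3 - (tr A)s^2 + (M11 + M22 + M33)s - det A, where Mii is the 2×2 principal minor of A obtained by deleting row i and column i.
tr A = (-6) + (-5) + 5 = -6; M11 = (-5)·5 - 2·(-12) = -25 - (-24) = -1; M22 = (-6)·5 - 0·11 = -30 - 0 = -30; M33 = (-6)·(-5) - 0·2 = 30 - 0 = 30; sum of minors = -1.
det A = (-6)·((-5)·5 - 2·(-12)) - 0·(2·5 - 2·11) + 0·(2·(-12) - (-5)·11) = (-6)·(-1) - 0·(-12) + 0·31 = 6.
So p(s) = det(sI - A) = s^3 + 6s^2 - s - 6.
Rational-root test: any integer root divides -6. Testing small divisors, s = -1 works: p(-1) = -1 + 6 + 1 + (-6) = 0, so (s + 1) is a factor.
Dividing, p(s) = (s + 1)(s^2 + 5s - 6).
Factor s^2 + 5s - 6: two numbers with sum -5 and product -6 are 1 and -6, so s^2 + 5s - 6 = (s - 1)(s + 6).
Hence p(s) = (s - 1) (s + 1) (s + 6), with roots -6, -1, 1.
At least one eigenvalue has non-negative real part, so the system is not asymptotically stable.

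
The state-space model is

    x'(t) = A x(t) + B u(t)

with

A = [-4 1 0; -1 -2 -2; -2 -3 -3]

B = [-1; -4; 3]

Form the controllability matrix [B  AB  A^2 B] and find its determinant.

AB = [[0], [3], [5]]
A^2B = [[3], [-16], [-24]]
Controllability matrix C = [B  AB  A^2B] = [[-1, 0, 3], [-4, 3, -16], [3, 5, -24]]
Expanding along the first row, det(C) = (-1)·(3·(-24) - (-16)·5) - 0·((-4)·(-24) - (-16)·3) + 3·((-4)·5 - 3·3) = (-1)·8 - 0·144 + 3·(-29) = -95
Since det(C) ≠ 0, rank(C) = 3 and the system is completely controllable.

-95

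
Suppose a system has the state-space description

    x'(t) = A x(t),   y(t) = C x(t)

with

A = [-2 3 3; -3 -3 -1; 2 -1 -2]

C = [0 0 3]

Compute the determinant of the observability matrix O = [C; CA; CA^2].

459

CA = [[6, -3, -6]]
CA^2 = [[-15, 33, 33]]
Observability matrix O = [C; CA; CA^2] = [[0, 0, 3], [6, -3, -6], [-15, 33, 33]]
Expanding along the first row, det(O) = 0·((-3)·33 - (-6)·33) - 0·(6·33 - (-6)·(-15)) + 3·(6·33 - (-3)·(-15)) = 0·99 - 0·108 + 3·153 = 459
Since det(O) ≠ 0, rank(O) = 3 and the system is completely observable.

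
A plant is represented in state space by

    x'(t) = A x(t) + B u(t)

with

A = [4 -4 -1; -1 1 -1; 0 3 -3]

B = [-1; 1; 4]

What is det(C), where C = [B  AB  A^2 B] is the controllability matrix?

-758

AB = [[-12], [-2], [-9]]
A^2B = [[-31], [19], [21]]
Controllability matrix C = [B  AB  A^2B] = [[-1, -12, -31], [1, -2, 19], [4, -9, 21]]
Expanding along the first row, det(C) = (-1)·((-2)·21 - 19·(-9)) - (-12)·(1·21 - 19·4) + (-31)·(1·(-9) - (-2)·4) = (-1)·129 - (-12)·(-55) + (-31)·(-1) = -758
Since det(C) ≠ 0, rank(C) = 3 and the system is completely controllable.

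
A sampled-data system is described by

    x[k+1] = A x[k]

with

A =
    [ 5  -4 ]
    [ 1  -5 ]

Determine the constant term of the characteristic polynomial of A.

For a 2×2 matrix, det(zI - A) = z^2 - (tr A)z + det A.
tr A = 0, det A = -21.
So p(z) = z^2 - 21.
The constant term is -21.

-21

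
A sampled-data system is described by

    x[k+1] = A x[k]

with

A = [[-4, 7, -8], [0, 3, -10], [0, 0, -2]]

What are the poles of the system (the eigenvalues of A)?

det(zI - A) = z^3 - (tr A)z^2 + (M11 + M22 + M33)z - det A, where Mii is the 2×2 principal minor of A obtained by deleting row i and column i.
tr A = (-4) + 3 + (-2) = -3; M11 = 3·(-2) - (-10)·0 = -6 - 0 = -6; M22 = (-4)·(-2) - (-8)·0 = 8 - 0 = 8; M33 = (-4)·3 - 7·0 = -12 - 0 = -12; sum of minors = -10.
det A = (-4)·(3·(-2) - (-10)·0) - 7·(0·(-2) - (-10)·0) + (-8)·(0·0 - 3·0) = (-4)·(-6) - 7·0 + (-8)·0 = 24.
So p(z) = det(zI - A) = z^3 + 3z^2 - 10z - 24.
Rational-root test: any integer root divides -24. Testing small divisors, z = -2 works: p(-2) = -8 + 12 + 20 + (-24) = 0, so (z + 2) is a factor.
Dividing, p(z) = (z + 2)(z^2 + z - 12).
Factor z^2 + z - 12: two numbers with sum -1 and product -12 are 3 and -4, so z^2 + z - 12 = (z - 3)(z + 4).
Hence p(z) = (z - 3) (z + 2) (z + 4), with roots -4, -2, 3.

-4, -2, 3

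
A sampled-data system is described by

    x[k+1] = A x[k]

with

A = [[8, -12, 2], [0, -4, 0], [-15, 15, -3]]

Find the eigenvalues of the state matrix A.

det(zI - A) = z^3 - (tr A)z^2 + (M11 + M22 + M33)z - det A, where Mii is the 2×2 principal minor of A obtained by deleting row i and column i.
tr A = 8 + (-4) + (-3) = 1; M11 = (-4)·(-3) - 0·15 = 12 - 0 = 12; M22 = 8·(-3) - 2·(-15) = -24 - (-30) = 6; M33 = 8·(-4) - (-12)·0 = -32 - 0 = -32; sum of minors = -14.
det A = 8·((-4)·(-3) - 0·15) - (-12)·(0·(-3) - 0·(-15)) + 2·(0·15 - (-4)·(-15)) = 8·12 - (-12)·0 + 2·(-60) = -24.
So p(z) = det(zI - A) = z^3 - z^2 - 14z + 24.
Rational-root test: any integer root divides 24. Testing small divisors, z = 2 works: p(2) = 8 + (-4) + (-28) + 24 = 0, so (z - 2) is a factor.
Dividing, p(z) = (z - 2)(z^2 + z - 12).
Factor z^2 + z - 12: two numbers with sum -1 and product -12 are 3 and -4, so z^2 + z - 12 = (z - 3)(z + 4).
Hence p(z) = (z - 3) (z - 2) (z + 4), with roots -4, 2, 3.

-4, 2, 3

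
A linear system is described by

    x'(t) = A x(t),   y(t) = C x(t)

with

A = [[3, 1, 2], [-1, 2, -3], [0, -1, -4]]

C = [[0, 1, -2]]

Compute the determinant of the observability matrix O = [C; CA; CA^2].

-121

CA = [[-1, 4, 5]]
CA^2 = [[-7, 2, -34]]
Observability matrix O = [C; CA; CA^2] = [[0, 1, -2], [-1, 4, 5], [-7, 2, -34]]
Expanding along the first row, det(O) = 0·(4·(-34) - 5·2) - 1·((-1)·(-34) - 5·(-7)) + (-2)·((-1)·2 - 4·(-7)) = 0·(-146) - 1·69 + (-2)·26 = -121
Since det(O) ≠ 0, rank(O) = 3 and the system is completely observable.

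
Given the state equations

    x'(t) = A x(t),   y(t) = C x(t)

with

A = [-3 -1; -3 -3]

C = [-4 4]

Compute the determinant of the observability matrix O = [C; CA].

32

CA = [[0, -8]]
Observability matrix O = [C; CA] = [[-4, 4], [0, -8]]
det(O) = (-4)·(-8) - 4·0 = 32 - 0 = 32
Since det(O) ≠ 0, rank(O) = 2 and the system is completely observable.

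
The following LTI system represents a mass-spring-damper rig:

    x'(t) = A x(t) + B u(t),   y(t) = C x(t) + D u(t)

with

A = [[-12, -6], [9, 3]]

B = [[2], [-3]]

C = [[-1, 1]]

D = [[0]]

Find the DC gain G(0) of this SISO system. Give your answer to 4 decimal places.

-1.6667

G(0) = C(-A)^{-1}B + D = -C A^{-1} B + D.
det A = 18, so A^{-1} = (1/18)·adj(A) = [[1/6, 1/3], [-1/2, -2/3]]
A^{-1} B = [-2/3, 1]^T
C A^{-1} B = 5/3
G(0) = D - C A^{-1} B = 0 - (5/3) = -5/3 ≈ -1.6667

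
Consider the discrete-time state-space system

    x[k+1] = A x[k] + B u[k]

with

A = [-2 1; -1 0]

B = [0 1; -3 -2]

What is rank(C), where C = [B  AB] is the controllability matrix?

AB = [[-3, -4], [0, -1]]
Controllability matrix C = [B  AB] = [[0, 1, -3, -4], [-3, -2, 0, -1]]
Take the 2×2 submatrix of C formed by columns 1, 2: [[0, 1], [-3, -2]]. Its determinant is 0·(-2) - 1·(-3) = 0 - (-3) = 3 ≠ 0.
So rank(C) ≥ 2; since C has 2 rows, rank(C) = 2.
rank(C) = 2 = n, so the pair (A, B) is completely controllable.

2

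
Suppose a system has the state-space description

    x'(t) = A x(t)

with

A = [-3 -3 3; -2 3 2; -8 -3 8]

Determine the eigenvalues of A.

det(sI - A) = s^3 - (tr A)s^2 + (M11 + M22 + M33)s - det A, where Mii is the 2×2 principal minor of A obtained by deleting row i and column i.
tr A = (-3) + 3 + 8 = 8; M11 = 3·8 - 2·(-3) = 24 - (-6) = 30; M22 = (-3)·8 - 3·(-8) = -24 - (-24) = 0; M33 = (-3)·3 - (-3)·(-2) = -9 - 6 = -15; sum of minors = 15.
det A = (-3)·(3·8 - 2·(-3)) - (-3)·((-2)·8 - 2·(-8)) + 3·((-2)·(-3) - 3·(-8)) = (-3)·30 - (-3)·0 + 3·30 = 0.
So p(s) = det(sI - A) = s^3 - 8s^2 + 15s.
The constant term is 0, so p(s) = s(s^2 - 8s + 15).
Factor s^2 - 8s + 15: two numbers with sum 8 and product 15 are 5 and 3, so s^2 - 8s + 15 = (s - 5)(s - 3).
Hence p(s) = s (s - 5) (s - 3), with roots 0, 3, 5.
At least one eigenvalue has non-negative real part, so the system is not asymptotically stable.

0, 3, 5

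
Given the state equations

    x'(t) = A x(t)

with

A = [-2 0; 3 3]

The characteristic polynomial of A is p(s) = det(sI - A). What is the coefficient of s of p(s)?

For a 2×2 matrix, det(sI - A) = s^2 - (tr A)s + det A.
tr A = 1, det A = -6.
So p(s) = s^2 - s - 6.
The coefficient of s is -1.

-1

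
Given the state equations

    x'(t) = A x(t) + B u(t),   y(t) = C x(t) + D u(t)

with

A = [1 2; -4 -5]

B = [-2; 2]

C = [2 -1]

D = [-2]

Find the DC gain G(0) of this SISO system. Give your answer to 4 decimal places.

G(0) = C(-A)^{-1}B + D = -C A^{-1} B + D.
det A = 3, so A^{-1} = (1/3)·adj(A) = [[-5/3, -2/3], [4/3, 1/3]]
A^{-1} B = [2, -2]^T
C A^{-1} B = 6
G(0) = D - C A^{-1} B = -2 - (6) = -8

-8.0000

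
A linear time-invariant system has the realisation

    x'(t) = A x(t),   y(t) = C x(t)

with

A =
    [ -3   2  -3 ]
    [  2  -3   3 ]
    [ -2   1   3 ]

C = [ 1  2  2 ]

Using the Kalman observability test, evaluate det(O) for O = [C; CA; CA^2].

-301

CA = [[-3, -2, 9]]
CA^2 = [[-13, 9, 30]]
Observability matrix O = [C; CA; CA^2] = [[1, 2, 2], [-3, -2, 9], [-13, 9, 30]]
Expanding along the first row, det(O) = 1·((-2)·30 - 9·9) - 2·((-3)·30 - 9·(-13)) + 2·((-3)·9 - (-2)·(-13)) = 1·(-141) - 2·27 + 2·(-53) = -301
Since det(O) ≠ 0, rank(O) = 3 and the system is completely observable.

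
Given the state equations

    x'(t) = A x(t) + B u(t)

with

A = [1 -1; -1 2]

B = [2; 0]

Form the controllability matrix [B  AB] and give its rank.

AB = [[2], [-2]]
Controllability matrix C = [B  AB] = [[2, 2], [0, -2]]
det(C) = 2·(-2) - 2·0 = -4 - 0 = -4 ≠ 0, so rank(C) = 2.
rank(C) = 2 = n, so the pair (A, B) is completely controllable.

2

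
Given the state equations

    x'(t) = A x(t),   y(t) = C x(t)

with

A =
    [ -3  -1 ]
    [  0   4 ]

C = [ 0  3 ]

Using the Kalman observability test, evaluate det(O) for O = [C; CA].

0

CA = [[0, 12]]
Observability matrix O = [C; CA] = [[0, 3], [0, 12]]
det(O) = 0·12 - 3·0 = 0 - 0 = 0
Since det(O) = 0, rank(O) < 2 and the system is not completely observable.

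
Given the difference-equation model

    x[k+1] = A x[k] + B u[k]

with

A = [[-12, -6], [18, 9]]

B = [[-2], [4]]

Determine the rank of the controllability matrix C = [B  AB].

1

AB = [[0], [0]]
Controllability matrix C = [B  AB] = [[-2, 0], [4, 0]]
Every column of C is a scalar multiple of column 1 = [-2, 4] (multipliers 1, 0), so the columns span a one-dimensional space.
C ≠ 0, hence rank(C) = 1.
rank(C) = 1 < n = 2, so the pair (A, B) is not completely controllable.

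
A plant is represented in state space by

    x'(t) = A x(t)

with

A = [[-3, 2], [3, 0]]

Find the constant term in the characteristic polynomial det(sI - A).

-6

For a 2×2 matrix, det(sI - A) = s^2 - (tr A)s + det A.
tr A = -3, det A = -6.
So p(s) = s^2 + 3s - 6.
The constant term is -6.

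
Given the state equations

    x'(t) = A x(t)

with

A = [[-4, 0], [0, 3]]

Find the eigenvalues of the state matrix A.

-4, 3

det(sI - A) = s^2 - (tr A)s + det A, with tr A = (-4) + 3 = -1 and det A = (-4)·3 - 0·0 = -12 - 0 = -12.
So p(s) = det(sI - A) = s^2 + s - 12.
Factor s^2 + s - 12: two numbers with sum -1 and product -12 are 3 and -4, so s^2 + s - 12 = (s - 3)(s + 4).
Hence p(s) = (s - 3) (s + 4), with roots -4, 3.
At least one eigenvalue has non-negative real part, so the system is not asymptotically stable.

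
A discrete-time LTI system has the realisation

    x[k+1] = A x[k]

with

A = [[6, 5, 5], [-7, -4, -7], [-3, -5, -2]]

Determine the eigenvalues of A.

-4, 1, 3

det(zI - A) = z^3 - (tr A)z^2 + (M11 + M22 + M33)z - det A, where Mii is the 2×2 principal minor of A obtained by deleting row i and column i.
tr A = 6 + (-4) + (-2) = 0; M11 = (-4)·(-2) - (-7)·(-5) = 8 - 35 = -27; M22 = 6·(-2) - 5·(-3) = -12 - (-15) = 3; M33 = 6·(-4) - 5·(-7) = -24 - (-35) = 11; sum of minors = -13.
det A = 6·((-4)·(-2) - (-7)·(-5)) - 5·((-7)·(-2) - (-7)·(-3)) + 5·((-7)·(-5) - (-4)·(-3)) = 6·(-27) - 5·(-7) + 5·23 = -12.
So p(z) = det(zI - A) = z^3 - 13z + 12.
Rational-root test: any integer root divides 12. Testing small divisors, z = 1 works: p(1) = 1 + 0 + (-13) + 12 = 0, so (z - 1) is a factor.
Dividing, p(z) = (z - 1)(z^2 + z - 12).
Factor z^2 + z - 12: two numbers with sum -1 and product -12 are 3 and -4, so z^2 + z - 12 = (z - 3)(z + 4).
Hence p(z) = (z - 3) (z - 1) (z + 4), with roots -4, 1, 3.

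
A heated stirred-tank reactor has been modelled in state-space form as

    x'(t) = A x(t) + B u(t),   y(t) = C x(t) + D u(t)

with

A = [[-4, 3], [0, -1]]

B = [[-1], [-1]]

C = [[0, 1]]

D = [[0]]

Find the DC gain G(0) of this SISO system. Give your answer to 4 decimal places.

-1.0000

G(0) = C(-A)^{-1}B + D = -C A^{-1} B + D.
det A = 4, so A^{-1} = (1/4)·adj(A) = [[-1/4, -3/4], [0, -1]]
A^{-1} B = [1, 1]^T
C A^{-1} B = 1
G(0) = D - C A^{-1} B = 0 - (1) = -1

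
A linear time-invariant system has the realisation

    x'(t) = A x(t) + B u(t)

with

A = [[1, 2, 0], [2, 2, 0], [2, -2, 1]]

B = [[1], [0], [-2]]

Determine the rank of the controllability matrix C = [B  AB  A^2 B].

3

AB = [[1], [2], [0]]
A^2B = [[5], [6], [-2]]
Controllability matrix C = [B  AB  A^2B] = [[1, 1, 5], [0, 2, 6], [-2, 0, -2]]
det(C) = 1·(2·(-2) - 6·0) - 1·(0·(-2) - 6·(-2)) + 5·(0·0 - 2·(-2)) = 1·(-4) - 1·12 + 5·4 = 4 ≠ 0, so rank(C) = 3.
rank(C) = 3 = n, so the pair (A, B) is completely controllable.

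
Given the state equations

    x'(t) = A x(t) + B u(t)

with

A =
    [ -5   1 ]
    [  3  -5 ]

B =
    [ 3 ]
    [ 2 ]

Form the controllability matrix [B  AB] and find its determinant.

AB = [[-13], [-1]]
Controllability matrix C = [B  AB] = [[3, -13], [2, -1]]
det(C) = 3·(-1) - (-13)·2 = -3 - (-26) = 23
Since det(C) ≠ 0, rank(C) = 2 and the system is completely controllable.

23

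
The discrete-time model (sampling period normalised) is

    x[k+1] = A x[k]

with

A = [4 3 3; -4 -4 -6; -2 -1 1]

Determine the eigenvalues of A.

-2, 1, 2

det(zI - A) = z^3 - (tr A)z^2 + (M11 + M22 + M33)z - det A, where Mii is the 2×2 principal minor of A obtained by deleting row i and column i.
tr A = 4 + (-4) + 1 = 1; M11 = (-4)·1 - (-6)·(-1) = -4 - 6 = -10; M22 = 4·1 - 3·(-2) = 4 - (-6) = 10; M33 = 4·(-4) - 3·(-4) = -16 - (-12) = -4; sum of minors = -4.
det A = 4·((-4)·1 - (-6)·(-1)) - 3·((-4)·1 - (-6)·(-2)) + 3·((-4)·(-1) - (-4)·(-2)) = 4·(-10) - 3·(-16) + 3·(-4) = -4.
So p(z) = det(zI - A) = z^3 - z^2 - 4z + 4.
Rational-root test: any integer root divides 4. Testing small divisors, z = 1 works: p(1) = 1 + (-1) + (-4) + 4 = 0, so (z - 1) is a factor.
Dividing, p(z) = (z - 1)(z^2 - 4).
Factor z^2 - 4: two numbers with sum 0 and product -4 are 2 and -2, so z^2 - 4 = (z - 2)(z + 2).
Hence p(z) = (z - 2) (z - 1) (z + 2), with roots -2, 1, 2.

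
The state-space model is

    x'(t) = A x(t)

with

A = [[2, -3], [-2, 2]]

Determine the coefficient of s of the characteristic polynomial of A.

For a 2×2 matrix, det(sI - A) = s^2 - (tr A)s + det A.
tr A = 4, det A = -2.
So p(s) = s^2 - 4s - 2.
The coefficient of s is -4.

-4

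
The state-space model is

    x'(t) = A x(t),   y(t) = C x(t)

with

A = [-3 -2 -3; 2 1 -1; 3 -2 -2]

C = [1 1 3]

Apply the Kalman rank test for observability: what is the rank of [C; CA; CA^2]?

CA = [[8, -7, -10]]
CA^2 = [[-68, -3, 3]]
Observability matrix O = [C; CA; CA^2] = [[1, 1, 3], [8, -7, -10], [-68, -3, 3]]
det(O) = 1·((-7)·3 - (-10)·(-3)) - 1·(8·3 - (-10)·(-68)) + 3·(8·(-3) - (-7)·(-68)) = 1·(-51) - 1·(-656) + 3·(-500) = -895 ≠ 0, so rank(O) = 3.
rank(O) = 3 = n, so the pair (A, C) is completely observable.

3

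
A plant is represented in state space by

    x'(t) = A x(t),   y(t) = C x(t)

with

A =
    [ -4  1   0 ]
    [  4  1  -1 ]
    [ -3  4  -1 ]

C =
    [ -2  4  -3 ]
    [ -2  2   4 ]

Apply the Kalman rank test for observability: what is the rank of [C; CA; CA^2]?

CA = [[33, -10, -1], [4, 16, -6]]
CA^2 = [[-169, 19, 11], [66, -4, -10]]
Observability matrix O = [C; CA; CA^2] = [[-2, 4, -3], [-2, 2, 4], [33, -10, -1], [4, 16, -6], [-169, 19, 11], [66, -4, -10]]
Take the 3×3 submatrix of O formed by rows 1, 2, 3: [[-2, 4, -3], [-2, 2, 4], [33, -10, -1]]. Its determinant is (-2)·(2·(-1) - 4·(-10)) - 4·((-2)·(-1) - 4·33) + (-3)·((-2)·(-10) - 2·33) = (-2)·38 - 4·(-130) + (-3)·(-46) = 582 ≠ 0.
So rank(O) ≥ 3; since O has 3 columns, rank(O) = 3.
rank(O) = 3 = n, so the pair (A, C) is completely observable.

3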